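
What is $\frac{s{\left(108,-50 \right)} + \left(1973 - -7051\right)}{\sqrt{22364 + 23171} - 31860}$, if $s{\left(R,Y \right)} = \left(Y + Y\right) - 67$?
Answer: $- \frac{56436804}{203002813} - \frac{8857 \sqrt{45535}}{1015014065} \approx -0.27987$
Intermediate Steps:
$s{\left(R,Y \right)} = -67 + 2 Y$ ($s{\left(R,Y \right)} = 2 Y - 67 = -67 + 2 Y$)
$\frac{s{\left(108,-50 \right)} + \left(1973 - -7051\right)}{\sqrt{22364 + 23171} - 31860} = \frac{\left(-67 + 2 \left(-50\right)\right) + \left(1973 - -7051\right)}{\sqrt{22364 + 23171} - 31860} = \frac{\left(-67 - 100\right) + \left(1973 + 7051\right)}{\sqrt{45535} - 31860} = \frac{-167 + 9024}{-31860 + \sqrt{45535}} = \frac{8857}{-31860 + \sqrt{45535}}$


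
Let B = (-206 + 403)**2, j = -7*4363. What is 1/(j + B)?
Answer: 1/8268 ≈ 0.00012095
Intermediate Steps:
j = -30541
B = 38809 (B = 197**2 = 38809)
1/(j + B) = 1/(-30541 + 38809) = 1/8268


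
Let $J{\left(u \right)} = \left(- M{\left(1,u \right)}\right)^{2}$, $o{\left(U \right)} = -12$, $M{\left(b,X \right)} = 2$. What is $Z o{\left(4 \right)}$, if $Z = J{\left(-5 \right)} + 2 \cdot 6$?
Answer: $-192$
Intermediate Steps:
$J{\left(u \right)} = 4$ ($J{\left(u \right)} = \left(\left(-1\right) 2\right)^{2} = \left(-2\right)^{2} = 4$)
$Z = 16$ ($Z = 4 + 2 \cdot 6 = 4 + 12 = 16$)
$Z o{\left(4 \right)} = 16 \left(-12\right) = -192$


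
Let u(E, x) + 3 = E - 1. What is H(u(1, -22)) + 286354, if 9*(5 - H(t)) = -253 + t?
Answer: 2577487/9 ≈ 2.8639e+5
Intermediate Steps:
u(E, x) = -4 + E (u(E, x) = -3 + (E - 1) = -3 + (-1 + E) = -4 + E)
H(t) = 298/9 - t/9 (H(t) = 5 - (-253 + t)/9 = 5 + (253/9 - t/9) = 298/9 - t/9)
H(u(1, -22)) + 286354 = (298/9 - (-4 + 1)/9) + 286354 = (298/9 - 1/9*(-3)) + 286354 = (298/9 + 1/3) + 286354 = 301/9 + 286354 = 2577487/9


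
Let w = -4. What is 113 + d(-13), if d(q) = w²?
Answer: 129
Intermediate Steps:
d(q) = 16 (d(q) = (-4)² = 16)
113 + d(-13) = 113 + 16 = 129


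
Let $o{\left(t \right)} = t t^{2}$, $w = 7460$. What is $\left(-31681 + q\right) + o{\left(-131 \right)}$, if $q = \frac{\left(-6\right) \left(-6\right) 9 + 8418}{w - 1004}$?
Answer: $- \frac{2453033215}{1076} \approx -2.2798 \cdot 10^{6}$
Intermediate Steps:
$q = \frac{1457}{1076}$ ($q = \frac{\left(-6\right) \left(-6\right) 9 + 8418}{7460 - 1004} = \frac{36 \cdot 9 + 8418}{6456} = \left(324 + 8418\right) \frac{1}{6456} = 8742 \cdot \frac{1}{6456} = \frac{1457}{1076} \approx 1.3541$)
$o{\left(t \right)} = t^{3}$
$\left(-31681 + q\right) + o{\left(-131 \right)} = \left(-31681 + \frac{1457}{1076}\right) + \left(-131\right)^{3} = - \frac{34087299}{1076} - 2248091 = - \frac{2453033215}{1076}$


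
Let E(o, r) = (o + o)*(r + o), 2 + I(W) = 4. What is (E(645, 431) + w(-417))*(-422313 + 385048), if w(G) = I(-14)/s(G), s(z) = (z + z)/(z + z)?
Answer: -51725385130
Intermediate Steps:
I(W) = 2 (I(W) = -2 + 4 = 2)
s(z) = 1 (s(z) = (2*z)/((2*z)) = (2*z)*(1/(2*z)) = 1)
E(o, r) = 2*o*(o + r) (E(o, r) = (2*o)*(o + r) = 2*o*(o + r))
w(G) = 2 (w(G) = 2/1 = 2*1 = 2)
(E(645, 431) + w(-417))*(-422313 + 385048) = (2*645*(645 + 431) + 2)*(-422313 + 385048) = (2*645*1076 + 2)*(-37265) = (1388040 + 2)*(-37265) = 1388042*(-37265) = -51725385130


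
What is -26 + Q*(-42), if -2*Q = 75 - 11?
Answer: 1318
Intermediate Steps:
Q = -32 (Q = -(75 - 11)/2 = -½*64 = -32)
-26 + Q*(-42) = -26 - 32*(-42) = -26 + 1344 = 1318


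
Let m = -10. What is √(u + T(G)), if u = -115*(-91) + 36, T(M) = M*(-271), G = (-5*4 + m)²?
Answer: I*√233399 ≈ 483.11*I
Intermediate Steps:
G = 900 (G = (-5*4 - 10)² = (-20 - 10)² = (-30)² = 900)
T(M) = -271*M
u = 10501 (u = 10465 + 36 = 10501)
√(u + T(G)) = √(10501 - 271*900) = √(10501 - 243900) = √(-233399) = I*√233399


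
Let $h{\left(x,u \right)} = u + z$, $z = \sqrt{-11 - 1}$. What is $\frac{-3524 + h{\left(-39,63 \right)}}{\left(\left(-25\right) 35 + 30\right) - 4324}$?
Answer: $\frac{3461}{5169} - \frac{2 i \sqrt{3}}{5169} \approx 0.66957 - 0.00067017 i$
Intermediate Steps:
$z = 2 i \sqrt{3}$ ($z = \sqrt{-12} = 2 i \sqrt{3} \approx 3.4641 i$)
$h{\left(x,u \right)} = u + 2 i \sqrt{3}$
$\frac{-3524 + h{\left(-39,63 \right)}}{\left(\left(-25\right) 35 + 30\right) - 4324} = \frac{-3524 + \left(63 + 2 i \sqrt{3}\right)}{\left(\left(-25\right) 35 + 30\right) - 4324} = \frac{-3461 + 2 i \sqrt{3}}{\left(-875 + 30\right) - 4324} = \frac{-3461 + 2 i \sqrt{3}}{-845 - 4324} = \frac{-3461 + 2 i \sqrt{3}}{-5169} = \left(-3461 + 2 i \sqrt{3}\right) \left(- \frac{1}{5169}\right) = \frac{3461}{5169} - \frac{2 i \sqrt{3}}{5169}$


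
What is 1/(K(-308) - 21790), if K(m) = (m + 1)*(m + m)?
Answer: 1/167322 ≈ 5.9765e-6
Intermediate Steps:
K(m) = 2*m*(1 + m) (K(m) = (1 + m)*(2*m) = 2*m*(1 + m))
1/(K(-308) - 21790) = 1/(2*(-308)*(1 - 308) - 21790) = 1/(2*(-308)*(-307) - 21790) = 1/(189112 - 21790) = 1/167322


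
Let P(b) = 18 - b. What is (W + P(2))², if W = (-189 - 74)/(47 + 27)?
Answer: 848241/5476 ≈ 154.90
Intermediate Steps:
W = -263/74 ≈ -3.5541
(W + P(2))² = (-263/74 + (18 - 1*2))² = (-263/74 + (18 - 2))² = (-263/74 + 16)² = (921/74)² = 848241/5476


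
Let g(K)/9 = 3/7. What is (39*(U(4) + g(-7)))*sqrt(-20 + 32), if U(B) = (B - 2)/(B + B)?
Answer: 4485*sqrt(3)/14 ≈ 554.88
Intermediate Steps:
U(B) = (-2 + B)/(2*B) (U(B) = (-2 + B)/((2*B)) = (-2 + B)*(1/(2*B)) = (-2 + B)/(2*B))
g(K) = 27/7 (g(K) = 9*(3/7) = 27/7)
(39*(U(4) + g(-7)))*sqrt(-20 + 32) = (39*((1/2)*(-2 + 4)/4 + 27/7))*sqrt(-20 + 32) = (39*((1/2)*(1/4)*2 + 27/7))*sqrt(12) = (39*(1/4 + 27/7))*(2*sqrt(3)) = (39*(115/28))*(2*sqrt(3)) = 4485*(2*sqrt(3))/28 = 4485*sqrt(3)/14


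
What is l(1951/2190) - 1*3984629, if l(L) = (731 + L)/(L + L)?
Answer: -15546419517/3902 ≈ -3.9842e+6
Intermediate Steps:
l(L) = (731 + L)/(2*L) (l(L) = (731 + L)/((2*L)) = (731 + L)*(1/(2*L)) = (731 + L)/(2*L))
l(1951/2190) - 1*3984629 = (731 + 1951/2190)/(2*((1951/2190))) - 1*3984629 = (731 + 1951*(1/2190))/(2*((1951*(1/2190)))) - 3984629 = (731 + 1951/2190)/(2*(1951/2190)) - 3984629 = (½)*(2190/1951)*(1602841/2190) - 3984629 = 1602841/3902 - 3984629 = -15546419517/3902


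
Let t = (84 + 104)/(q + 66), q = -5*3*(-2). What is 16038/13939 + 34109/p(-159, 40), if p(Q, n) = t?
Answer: 11411442210/655133 ≈ 17419.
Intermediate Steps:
q = 30 (q = -15*(-2) = 30)
t = 47/24 (t = (84 + 104)/(30 + 66) = 188/96 = 188*(1/96) = 47/24 ≈ 1.9583)
p(Q, n) = 47/24
16038/13939 + 34109/p(-159, 40) = 16038/13939 + 34109/(47/24) = 16038*(1/13939) + 34109*(24/47) = 16038/13939 + 818616/47 = 11411442210/655133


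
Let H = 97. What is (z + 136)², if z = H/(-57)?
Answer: 58599025/3249 ≈ 18036.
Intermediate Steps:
z = -97/57 (z = 97/(-57) = 97*(-1/57) = -97/57 ≈ -1.7018)
(z + 136)² = (-97/57 + 136)² = (7655/57)² = 58599025/3249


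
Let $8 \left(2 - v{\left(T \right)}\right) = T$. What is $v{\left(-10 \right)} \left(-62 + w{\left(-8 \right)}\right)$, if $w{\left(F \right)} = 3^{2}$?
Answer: $- \frac{689}{4} \approx -172.25$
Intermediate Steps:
$v{\left(T \right)} = 2 - \frac{T}{8}$
$w{\left(F \right)} = 9$
$v{\left(-10 \right)} \left(-62 + w{\left(-8 \right)}\right) = \left(2 - - \frac{5}{4}\right) \left(-62 + 9\right) = \left(2 + \frac{5}{4}\right) \left(-53\right) = \frac{13}{4} \left(-53\right) = - \frac{689}{4}$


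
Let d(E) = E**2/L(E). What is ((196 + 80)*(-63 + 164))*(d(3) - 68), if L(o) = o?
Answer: -1811940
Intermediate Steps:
d(E) = E (d(E) = E**2/E = E)
((196 + 80)*(-63 + 164))*(d(3) - 68) = ((196 + 80)*(-63 + 164))*(3 - 68) = (276*101)*(-65) = 27876*(-65) = -1811940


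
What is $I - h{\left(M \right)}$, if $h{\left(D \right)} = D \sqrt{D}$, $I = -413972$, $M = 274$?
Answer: $-413972 - 274 \sqrt{274} \approx -4.1851 \cdot 10^{5}$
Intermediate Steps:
$h{\left(D \right)} = D^{\frac{3}{2}}$
$I - h{\left(M \right)} = -413972 - 274^{\frac{3}{2}} = -413972 - 274 \sqrt{274}$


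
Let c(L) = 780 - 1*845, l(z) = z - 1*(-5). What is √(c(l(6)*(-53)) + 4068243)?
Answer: √4068178 ≈ 2017.0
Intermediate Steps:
l(z) = 5 + z (l(z) = z + 5 = 5 + z)
c(L) = -65 (c(L) = 780 - 845 = -65)
√(c(l(6)*(-53)) + 4068243) = √(-65 + 4068243) = √4068178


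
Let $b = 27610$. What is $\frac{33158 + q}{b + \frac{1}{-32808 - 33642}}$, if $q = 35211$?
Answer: $\frac{4543120050}{1834684499} \approx 2.4762$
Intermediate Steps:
$\frac{33158 + q}{b + \frac{1}{-32808 - 33642}} = \frac{33158 + 35211}{27610 + \frac{1}{-32808 - 33642}} = \frac{68369}{27610 + \frac{1}{-66450}} = \frac{68369}{27610 - \frac{1}{66450}} = \frac{68369}{\frac{1834684499}{66450}} = 68369 \cdot \frac{66450}{1834684499} = \frac{4543120050}{1834684499}$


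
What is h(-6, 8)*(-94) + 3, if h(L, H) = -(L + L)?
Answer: -1125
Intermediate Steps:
h(L, H) = -2*L
h(-6, 8)*(-94) + 3 = -2*(-6)*(-94) + 3 = 12*(-94) + 3 = -1128 + 3 = -1125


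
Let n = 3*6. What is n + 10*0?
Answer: 18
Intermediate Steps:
n = 18
n + 10*0 = 18 + 10*0 = 18 + 0 = 18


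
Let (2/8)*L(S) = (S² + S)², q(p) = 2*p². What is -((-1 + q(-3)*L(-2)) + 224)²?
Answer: -261121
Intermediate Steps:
L(S) = 4*(S + S²)² (L(S) = 4*(S² + S)² = 4*(S + S²)²)
-((-1 + q(-3)*L(-2)) + 224)² = -((-1 + (2*(-3)²)*(4*(-2)²*(1 - 2)²)) + 224)² = -((-1 + (2*9)*(4*4*(-1)²)) + 224)² = -((-1 + 18*(4*4*1)) + 224)² = -((-1 + 18*16) + 224)² = -((-1 + 288) + 224)² = -(287 + 224)² = -1*511² = -1*261121 = -261121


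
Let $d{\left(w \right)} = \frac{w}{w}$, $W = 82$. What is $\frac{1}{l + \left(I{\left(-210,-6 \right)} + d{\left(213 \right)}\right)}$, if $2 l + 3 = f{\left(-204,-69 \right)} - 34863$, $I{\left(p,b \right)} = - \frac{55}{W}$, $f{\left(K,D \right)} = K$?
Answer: $- \frac{82}{1437843} \approx -5.703 \cdot 10^{-5}$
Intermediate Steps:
$d{\left(w \right)} = 1$
$I{\left(p,b \right)} = - \frac{55}{82}$
$l = -17535$ ($l = - \frac{3}{2} + \frac{-204 - 34863}{2} = - \frac{3}{2} + \frac{1}{2} \left(-35067\right) = - \frac{3}{2} - \frac{35067}{2} = -17535$)
$\frac{1}{l + \left(I{\left(-210,-6 \right)} + d{\left(213 \right)}\right)} = \frac{1}{-17535 + \left(- \frac{55}{82} + 1\right)} = \frac{1}{-17535 + \frac{27}{82}} = \frac{1}{- \frac{1437843}{82}} = - \frac{82}{1437843}$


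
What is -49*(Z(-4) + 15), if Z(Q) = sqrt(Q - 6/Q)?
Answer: -735 - 49*I*sqrt(10)/2 ≈ -735.0 - 77.476*I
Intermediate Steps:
-49*(Z(-4) + 15) = -49*(sqrt(-4 - 6/(-4)) + 15) = -49*(sqrt(-4 - 6*(-1/4)) + 15) = -49*(sqrt(-4 + 3/2) + 15) = -49*(sqrt(-5/2) + 15) = -49*(I*sqrt(10)/2 + 15) = -49*(15 + I*sqrt(10)/2) = -735 - 49*I*sqrt(10)/2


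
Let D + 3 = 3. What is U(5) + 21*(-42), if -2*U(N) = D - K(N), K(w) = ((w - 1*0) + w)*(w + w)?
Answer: -832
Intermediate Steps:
K(w) = 4*w² (K(w) = ((w + 0) + w)*(2*w) = (w + w)*(2*w) = (2*w)*(2*w) = 4*w²)
D = 0 (D = -3 + 3 = 0)
U(N) = 2*N² (U(N) = -(0 - 4*N²)/2 = -(-2)*N² = 2*N²)
U(5) + 21*(-42) = 2*5² + 21*(-42) = 2*25 - 882 = 50 - 882 = -832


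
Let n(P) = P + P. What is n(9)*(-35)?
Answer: -630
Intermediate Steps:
n(P) = 2*P
n(9)*(-35) = (2*9)*(-35) = 18*(-35) = -630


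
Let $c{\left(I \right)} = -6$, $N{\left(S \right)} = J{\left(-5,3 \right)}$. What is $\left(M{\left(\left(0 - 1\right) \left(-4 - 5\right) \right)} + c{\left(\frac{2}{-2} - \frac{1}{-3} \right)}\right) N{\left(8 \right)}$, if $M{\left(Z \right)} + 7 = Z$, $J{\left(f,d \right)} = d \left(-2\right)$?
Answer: $24$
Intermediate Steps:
$J{\left(f,d \right)} = - 2 d$
$N{\left(S \right)} = -6$ ($N{\left(S \right)} = \left(-2\right) 3 = -6$)
$M{\left(Z \right)} = -7 + Z$
$\left(M{\left(\left(0 - 1\right) \left(-4 - 5\right) \right)} + c{\left(\frac{2}{-2} - \frac{1}{-3} \right)}\right) N{\left(8 \right)} = \left(\left(-7 + \left(0 - 1\right) \left(-4 - 5\right)\right) - 6\right) \left(-6\right) = \left(\left(-7 - -9\right) - 6\right) \left(-6\right) = \left(\left(-7 + 9\right) - 6\right) \left(-6\right) = \left(2 - 6\right) \left(-6\right) = \left(-4\right) \left(-6\right) = 24$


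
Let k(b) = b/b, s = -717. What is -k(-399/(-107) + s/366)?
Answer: -1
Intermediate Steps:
k(b) = 1
-k(-399/(-107) + s/366) = -1*1 = -1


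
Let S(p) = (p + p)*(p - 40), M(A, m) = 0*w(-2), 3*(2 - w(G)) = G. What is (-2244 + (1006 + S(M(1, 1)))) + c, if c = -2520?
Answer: -3758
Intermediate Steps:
w(G) = 2 - G/3
M(A, m) = 0 (M(A, m) = 0*(2 - ⅓*(-2)) = 0*(2 + ⅔) = 0*(8/3) = 0)
S(p) = 2*p*(-40 + p) (S(p) = (2*p)*(-40 + p) = 2*p*(-40 + p))
(-2244 + (1006 + S(M(1, 1)))) + c = (-2244 + (1006 + 2*0*(-40 + 0))) - 2520 = (-2244 + (1006 + 2*0*(-40))) - 2520 = (-2244 + (1006 + 0)) - 2520 = (-2244 + 1006) - 2520 = -1238 - 2520 = -3758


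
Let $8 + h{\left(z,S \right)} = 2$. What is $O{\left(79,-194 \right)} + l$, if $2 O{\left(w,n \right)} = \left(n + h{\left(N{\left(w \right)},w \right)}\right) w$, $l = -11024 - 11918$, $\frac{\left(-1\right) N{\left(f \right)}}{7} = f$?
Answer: $-30842$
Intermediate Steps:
$N{\left(f \right)} = - 7 f$
$l = -22942$
$h{\left(z,S \right)} = -6$ ($h{\left(z,S \right)} = -8 + 2 = -6$)
$O{\left(w,n \right)} = \frac{w \left(-6 + n\right)}{2}$ ($O{\left(w,n \right)} = \frac{\left(n - 6\right) w}{2} = \frac{\left(-6 + n\right) w}{2} = \frac{w \left(-6 + n\right)}{2}$)
$O{\left(79,-194 \right)} + l = \frac{1}{2} \cdot 79 \left(-6 - 194\right) - 22942 = \frac{1}{2} \cdot 79 \left(-200\right) - 22942 = -7900 - 22942 = -30842$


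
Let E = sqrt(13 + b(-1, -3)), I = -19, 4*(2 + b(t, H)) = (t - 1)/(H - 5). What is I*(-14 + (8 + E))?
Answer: 114 - 19*sqrt(177)/4 ≈ 50.805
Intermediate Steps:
b(t, H) = -2 + (-1 + t)/(4*(-5 + H)) (b(t, H) = -2 + ((t - 1)/(H - 5))/4 = -2 + ((-1 + t)/(-5 + H))/4 = -2 + (-1 + t)/(4*(-5 + H)))
E = sqrt(177)/4 (E = sqrt(13 + (39 - 1 - 8*(-3))/(4*(-5 - 3))) = sqrt(13 + (1/4)*(39 - 1 + 24)/(-8)) = sqrt(13 + (1/4)*(-1/8)*62) = sqrt(13 - 31/16) = sqrt(177/16) = sqrt(177)/4 ≈ 3.3260)
I*(-14 + (8 + E)) = -19*(-14 + (8 + sqrt(177)/4)) = -19*(-6 + sqrt(177)/4) = 114 - 19*sqrt(177)/4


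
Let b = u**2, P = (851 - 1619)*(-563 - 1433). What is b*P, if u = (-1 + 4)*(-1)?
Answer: 13796352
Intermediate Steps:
P = 1532928 (P = -768*(-1996) = 1532928)
u = -3 (u = 3*(-1) = -3)
b = 9 (b = (-3)**2 = 9)
b*P = 9*1532928 = 13796352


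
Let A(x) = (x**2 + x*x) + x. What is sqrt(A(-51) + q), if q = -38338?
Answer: I*sqrt(33187) ≈ 182.17*I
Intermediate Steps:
A(x) = x + 2*x**2 (A(x) = (x**2 + x**2) + x = 2*x**2 + x = x + 2*x**2)
sqrt(A(-51) + q) = sqrt(-51*(1 + 2*(-51)) - 38338) = sqrt(-51*(1 - 102) - 38338) = sqrt(-51*(-101) - 38338) = sqrt(5151 - 38338) = sqrt(-33187) = I*sqrt(33187)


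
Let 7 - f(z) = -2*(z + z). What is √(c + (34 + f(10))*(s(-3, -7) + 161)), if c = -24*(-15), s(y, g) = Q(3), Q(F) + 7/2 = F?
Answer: 3*√5938/2 ≈ 115.59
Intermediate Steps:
Q(F) = -7/2 + F
s(y, g) = -½ (s(y, g) = -7/2 + 3 = -½)
f(z) = 7 + 4*z (f(z) = 7 - (-2)*(z + z) = 7 - (-2)*2*z = 7 - (-4)*z = 7 + 4*z)
c = 360
√(c + (34 + f(10))*(s(-3, -7) + 161)) = √(360 + (34 + (7 + 4*10))*(-½ + 161)) = √(360 + (34 + (7 + 40))*(321/2)) = √(360 + (34 + 47)*(321/2)) = √(360 + 81*(321/2)) = √(360 + 26001/2) = √(26721/2) = 3*√5938/2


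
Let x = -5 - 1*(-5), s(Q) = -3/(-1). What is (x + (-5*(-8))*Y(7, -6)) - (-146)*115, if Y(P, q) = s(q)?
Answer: 16910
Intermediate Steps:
s(Q) = 3 (s(Q) = -3*(-1) = 3)
Y(P, q) = 3
x = 0 (x = -5 + 5 = 0)
(x + (-5*(-8))*Y(7, -6)) - (-146)*115 = (0 - 5*(-8)*3) - (-146)*115 = (0 + 40*3) - 1*(-16790) = (0 + 120) + 16790 = 120 + 16790 = 16910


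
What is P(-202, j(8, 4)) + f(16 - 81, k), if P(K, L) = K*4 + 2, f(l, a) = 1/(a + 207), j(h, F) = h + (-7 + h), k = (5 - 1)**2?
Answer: -179737/223 ≈ -806.00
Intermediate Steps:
k = 16 (k = 4**2 = 16)
j(h, F) = -7 + 2*h
f(l, a) = 1/(207 + a)
P(K, L) = 2 + 4*K (P(K, L) = 4*K + 2 = 2 + 4*K)
P(-202, j(8, 4)) + f(16 - 81, k) = (2 + 4*(-202)) + 1/(207 + 16) = (2 - 808) + 1/223 = -806 + 1/223 = -179737/223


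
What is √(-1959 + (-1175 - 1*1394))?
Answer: 4*I*√283 ≈ 67.29*I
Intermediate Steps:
√(-1959 + (-1175 - 1*1394)) = √(-1959 + (-1175 - 1394)) = √(-1959 - 2569) = √(-4528) = 4*I*√283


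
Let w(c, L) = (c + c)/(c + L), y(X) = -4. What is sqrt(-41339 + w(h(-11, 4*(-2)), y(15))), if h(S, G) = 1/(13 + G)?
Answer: I*sqrt(14923417)/19 ≈ 203.32*I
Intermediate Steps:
w(c, L) = 2*c/(L + c) (w(c, L) = (2*c)/(L + c) = 2*c/(L + c))
sqrt(-41339 + w(h(-11, 4*(-2)), y(15))) = sqrt(-41339 + 2/((13 + 4*(-2))*(-4 + 1/(13 + 4*(-2))))) = sqrt(-41339 + 2/((13 - 8)*(-4 + 1/(13 - 8)))) = sqrt(-41339 + 2/(5*(-4 + 1/5))) = sqrt(-41339 + 2*(1/5)/(-4 + 1/5)) = sqrt(-41339 + 2*(1/5)/(-19/5)) = sqrt(-41339 + 2*(1/5)*(-5/19)) = sqrt(-41339 - 2/19) = sqrt(-785443/19) = I*sqrt(14923417)/19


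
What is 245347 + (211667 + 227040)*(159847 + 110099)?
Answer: 118427445169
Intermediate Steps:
245347 + (211667 + 227040)*(159847 + 110099) = 245347 + 438707*269946 = 245347 + 118427199822 = 118427445169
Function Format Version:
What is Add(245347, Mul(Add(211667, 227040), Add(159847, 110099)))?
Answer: 118427445169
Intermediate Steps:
Add(245347, Mul(Add(211667, 227040), Add(159847, 110099))) = Add(245347, Mul(438707, 269946)) = Add(245347, 118427199822) = 118427445169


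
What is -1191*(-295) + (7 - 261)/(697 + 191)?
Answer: 155997053/444 ≈ 3.5134e+5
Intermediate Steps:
-1191*(-295) + (7 - 261)/(697 + 191) = 351345 - 254/888 = 351345 - 254*1/888 = 351345 - 127/444 = 155997053/444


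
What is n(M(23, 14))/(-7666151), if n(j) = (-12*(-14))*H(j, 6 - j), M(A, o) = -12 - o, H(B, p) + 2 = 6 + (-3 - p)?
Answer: 5208/7666151 ≈ 0.00067935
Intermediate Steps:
H(B, p) = 1 - p (H(B, p) = -2 + (6 + (-3 - p)) = -2 + (3 - p) = 1 - p)
n(j) = -840 + 168*j (n(j) = (-12*(-14))*(1 - (6 - j)) = 168*(1 + (-6 + j)) = 168*(-5 + j) = -840 + 168*j)
n(M(23, 14))/(-7666151) = (-840 + 168*(-12 - 1*14))/(-7666151) = (-840 + 168*(-12 - 14))*(-1/7666151) = (-840 + 168*(-26))*(-1/7666151) = (-840 - 4368)*(-1/7666151) = -5208*(-1/7666151) = 5208/7666151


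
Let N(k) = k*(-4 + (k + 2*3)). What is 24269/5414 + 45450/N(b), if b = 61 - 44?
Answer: 253905187/1748722 ≈ 145.19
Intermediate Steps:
b = 17
N(k) = k*(2 + k) (N(k) = k*(-4 + (k + 6)) = k*(-4 + (6 + k)) = k*(2 + k))
24269/5414 + 45450/N(b) = 24269/5414 + 45450/((17*(2 + 17))) = 24269*(1/5414) + 45450/((17*19)) = 24269/5414 + 45450/323 = 253905187/1748722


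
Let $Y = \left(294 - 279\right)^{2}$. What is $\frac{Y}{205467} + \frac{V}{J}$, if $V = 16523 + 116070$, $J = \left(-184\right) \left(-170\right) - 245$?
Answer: $\frac{9083489602}{2125556115} \approx 4.2735$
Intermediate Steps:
$Y = 225$ ($Y = 15^{2} = 225$)
$J = 31035$ ($J = 31280 - 245 = 31035$)
$V = 132593$
$\frac{Y}{205467} + \frac{V}{J} = \frac{225}{205467} + \frac{132593}{31035} = 225 \cdot \frac{1}{205467} + 132593 \cdot \frac{1}{31035} = \frac{75}{68489} + \frac{132593}{31035} = \frac{9083489602}{2125556115}$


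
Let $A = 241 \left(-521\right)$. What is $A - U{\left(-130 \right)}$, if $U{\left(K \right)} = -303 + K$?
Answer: $-125128$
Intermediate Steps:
$A = -125561$
$A - U{\left(-130 \right)} = -125561 - \left(-303 - 130\right) = -125561 - -433 = -125561 + 433 = -125128$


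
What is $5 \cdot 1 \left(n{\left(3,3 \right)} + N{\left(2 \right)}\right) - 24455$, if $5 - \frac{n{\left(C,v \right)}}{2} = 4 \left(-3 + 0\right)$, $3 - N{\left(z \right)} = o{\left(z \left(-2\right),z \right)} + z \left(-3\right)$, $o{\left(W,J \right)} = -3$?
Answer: $-24225$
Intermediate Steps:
$N{\left(z \right)} = 6 + 3 z$ ($N{\left(z \right)} = 3 - \left(-3 + z \left(-3\right)\right) = 3 - \left(-3 - 3 z\right) = 3 + \left(3 + 3 z\right) = 6 + 3 z$)
$n{\left(C,v \right)} = 34$ ($n{\left(C,v \right)} = 10 - 2 \cdot 4 \left(-3 + 0\right) = 10 - 2 \cdot 4 \left(-3\right) = 10 - -24 = 10 + 24 = 34$)
$5 \cdot 1 \left(n{\left(3,3 \right)} + N{\left(2 \right)}\right) - 24455 = 5 \cdot 1 \left(34 + \left(6 + 3 \cdot 2\right)\right) - 24455 = 5 \left(34 + \left(6 + 6\right)\right) - 24455 = 5 \left(34 + 12\right) - 24455 = 5 \cdot 46 - 24455 = 230 - 24455 = -24225$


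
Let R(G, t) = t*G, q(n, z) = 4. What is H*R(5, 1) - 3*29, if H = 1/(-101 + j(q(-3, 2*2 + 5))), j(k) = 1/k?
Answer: -35081/403 ≈ -87.050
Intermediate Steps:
R(G, t) = G*t
H = -4/403 (H = 1/(-101 + 1/4) = 1/(-101 + ¼) = 1/(-403/4) = -4/403 ≈ -0.0099256)
H*R(5, 1) - 3*29 = -20/403 - 3*29 = -4/403*5 - 87 = -20/403 - 87 = -35081/403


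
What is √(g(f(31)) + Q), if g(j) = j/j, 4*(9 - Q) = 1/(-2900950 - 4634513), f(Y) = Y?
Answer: √2271328112510223/15070926 ≈ 3.1623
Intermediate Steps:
Q = 271276669/30141852 (Q = 9 - 1/(4*(-2900950 - 4634513)) = 9 - ¼/(-7535463) = 9 - ¼*(-1/7535463) = 9 + 1/30141852 = 271276669/30141852 ≈ 9.0000)
g(j) = 1
√(g(f(31)) + Q) = √(1 + 271276669/30141852) = √(301418521/30141852) = √2271328112510223/15070926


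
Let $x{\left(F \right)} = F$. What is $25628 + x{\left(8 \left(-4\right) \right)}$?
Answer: $25596$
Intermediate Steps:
$25628 + x{\left(8 \left(-4\right) \right)} = 25628 + 8 \left(-4\right) = 25628 - 32 = 25596$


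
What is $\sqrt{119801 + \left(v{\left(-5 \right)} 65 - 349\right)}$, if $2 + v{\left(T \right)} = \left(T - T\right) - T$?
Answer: $\sqrt{119647} \approx 345.9$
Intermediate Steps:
$v{\left(T \right)} = -2 - T$ ($v{\left(T \right)} = -2 + \left(\left(T - T\right) - T\right) = -2 + \left(0 - T\right) = -2 - T$)
$\sqrt{119801 + \left(v{\left(-5 \right)} 65 - 349\right)} = \sqrt{119801 - \left(349 - \left(-2 - -5\right) 65\right)} = \sqrt{119801 - \left(349 - \left(-2 + 5\right) 65\right)} = \sqrt{119801 + \left(3 \cdot 65 - 349\right)} = \sqrt{119801 + \left(195 - 349\right)} = \sqrt{119801 - 154} = \sqrt{119647}$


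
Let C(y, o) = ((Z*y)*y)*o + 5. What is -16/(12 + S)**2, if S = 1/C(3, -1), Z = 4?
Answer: -15376/137641 ≈ -0.11171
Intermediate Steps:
C(y, o) = 5 + 4*o*y**2 (C(y, o) = ((4*y)*y)*o + 5 = (4*y**2)*o + 5 = 4*o*y**2 + 5 = 5 + 4*o*y**2)
S = -1/31 (S = 1/(5 + 4*(-1)*3**2) = 1/(5 + 4*(-1)*9) = 1/(5 - 36) = 1/(-31) = -1/31 ≈ -0.032258)
-16/(12 + S)**2 = -16/(12 - 1/31)**2 = -16/(371/31)**2 = -16/(137641/961) = (961/137641)*(-16) = -15376/137641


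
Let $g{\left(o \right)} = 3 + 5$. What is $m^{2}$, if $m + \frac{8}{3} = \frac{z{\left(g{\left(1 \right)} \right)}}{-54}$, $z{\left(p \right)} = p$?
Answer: $\frac{5776}{729} \approx 7.9232$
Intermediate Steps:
$g{\left(o \right)} = 8$
$m = - \frac{76}{27}$ ($m = - \frac{8}{3} + \frac{8}{-54} = - \frac{8}{3} + 8 \left(- \frac{1}{54}\right) = - \frac{8}{3} - \frac{4}{27} = - \frac{76}{27} \approx -2.8148$)
$m^{2} = \left(- \frac{76}{27}\right)^{2} = \frac{5776}{729}$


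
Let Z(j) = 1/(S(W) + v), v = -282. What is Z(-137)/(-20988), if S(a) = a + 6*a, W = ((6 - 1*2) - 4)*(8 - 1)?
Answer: 1/5918616 ≈ 1.6896e-7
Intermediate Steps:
W = 0 (W = ((6 - 2) - 4)*7 = (4 - 4)*7 = 0*7 = 0)
S(a) = 7*a
Z(j) = -1/282 (Z(j) = 1/(7*0 - 282) = 1/(0 - 282) = 1/(-282) = -1/282)
Z(-137)/(-20988) = -1/282/(-20988) = -1/282*(-1/20988) = 1/5918616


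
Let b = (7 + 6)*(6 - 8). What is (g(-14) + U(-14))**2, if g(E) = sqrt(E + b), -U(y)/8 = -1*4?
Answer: 984 + 128*I*sqrt(10) ≈ 984.0 + 404.77*I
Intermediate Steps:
U(y) = 32 (U(y) = -(-8)*4 = -8*(-4) = 32)
b = -26 (b = 13*(-2) = -26)
g(E) = sqrt(-26 + E) (g(E) = sqrt(E - 26) = sqrt(-26 + E))
(g(-14) + U(-14))**2 = (sqrt(-26 - 14) + 32)**2 = (sqrt(-40) + 32)**2 = (2*I*sqrt(10) + 32)**2 = (32 + 2*I*sqrt(10))**2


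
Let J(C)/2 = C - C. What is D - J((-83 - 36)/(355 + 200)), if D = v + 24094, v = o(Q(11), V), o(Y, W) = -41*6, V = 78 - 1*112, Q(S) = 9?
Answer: 23848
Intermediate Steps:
V = -34 (V = 78 - 112 = -34)
o(Y, W) = -246
v = -246
J(C) = 0 (J(C) = 2*(C - C) = 2*0 = 0)
D = 23848 (D = -246 + 24094 = 23848)
D - J((-83 - 36)/(355 + 200)) = 23848 - 1*0 = 23848 + 0 = 23848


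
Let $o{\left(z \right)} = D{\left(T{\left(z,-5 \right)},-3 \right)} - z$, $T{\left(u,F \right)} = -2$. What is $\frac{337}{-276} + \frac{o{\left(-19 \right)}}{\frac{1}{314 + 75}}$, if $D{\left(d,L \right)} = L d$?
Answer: $\frac{2683763}{276} \approx 9723.8$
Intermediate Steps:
$o{\left(z \right)} = 6 - z$ ($o{\left(z \right)} = \left(-3\right) \left(-2\right) - z = 6 - z$)
$\frac{337}{-276} + \frac{o{\left(-19 \right)}}{\frac{1}{314 + 75}} = \frac{337}{-276} + \frac{6 - -19}{\frac{1}{314 + 75}} = 337 \left(- \frac{1}{276}\right) + \frac{6 + 19}{\frac{1}{389}} = - \frac{337}{276} + 25 \frac{1}{\frac{1}{389}} = - \frac{337}{276} + 25 \cdot 389 = - \frac{337}{276} + 9725 = \frac{2683763}{276}$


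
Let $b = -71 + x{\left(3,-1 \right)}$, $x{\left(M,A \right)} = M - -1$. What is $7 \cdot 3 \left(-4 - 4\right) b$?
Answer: $11256$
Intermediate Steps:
$x{\left(M,A \right)} = 1 + M$ ($x{\left(M,A \right)} = M + 1 = 1 + M$)
$b = -67$ ($b = -71 + \left(1 + 3\right) = -71 + 4 = -67$)
$7 \cdot 3 \left(-4 - 4\right) b = 7 \cdot 3 \left(-4 - 4\right) \left(-67\right) = 7 \cdot 3 \left(-8\right) \left(-67\right) = 7 \left(-24\right) \left(-67\right) = \left(-168\right) \left(-67\right) = 11256$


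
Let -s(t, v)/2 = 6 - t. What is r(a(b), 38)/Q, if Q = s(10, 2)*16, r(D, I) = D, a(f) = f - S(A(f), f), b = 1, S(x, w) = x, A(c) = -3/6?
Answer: 3/256 ≈ 0.011719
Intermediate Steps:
A(c) = -1/2 (A(c) = -3*1/6 = -1/2)
s(t, v) = -12 + 2*t (s(t, v) = -2*(6 - t) = -12 + 2*t)
a(f) = 1/2 + f (a(f) = f - 1*(-1/2) = f + 1/2 = 1/2 + f)
Q = 128 (Q = (-12 + 2*10)*16 = (-12 + 20)*16 = 8*16 = 128)
r(a(b), 38)/Q = (1/2 + 1)/128 = (3/2)*(1/128) = 3/256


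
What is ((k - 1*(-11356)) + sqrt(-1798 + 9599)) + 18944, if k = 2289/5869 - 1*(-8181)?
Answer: 225847278/5869 + sqrt(7801) ≈ 38570.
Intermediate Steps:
k = 48016578/5869 (k = 2289*(1/5869) + 8181 = 2289/5869 + 8181 = 48016578/5869 ≈ 8181.4)
((k - 1*(-11356)) + sqrt(-1798 + 9599)) + 18944 = ((48016578/5869 - 1*(-11356)) + sqrt(-1798 + 9599)) + 18944 = ((48016578/5869 + 11356) + sqrt(7801)) + 18944 = (114664942/5869 + sqrt(7801)) + 18944 = 225847278/5869 + sqrt(7801)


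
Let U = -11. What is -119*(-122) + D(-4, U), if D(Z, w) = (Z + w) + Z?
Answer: 14499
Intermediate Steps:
D(Z, w) = w + 2*Z
-119*(-122) + D(-4, U) = -119*(-122) + (-11 + 2*(-4)) = 14518 + (-11 - 8) = 14518 - 19 = 14499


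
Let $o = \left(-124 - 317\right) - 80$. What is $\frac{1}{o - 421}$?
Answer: $- \frac{1}{942} \approx -0.0010616$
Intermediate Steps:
$o = -521$ ($o = -441 - 80 = -521$)
$\frac{1}{o - 421} = \frac{1}{-521 - 421} = \frac{1}{-942} = - \frac{1}{942}$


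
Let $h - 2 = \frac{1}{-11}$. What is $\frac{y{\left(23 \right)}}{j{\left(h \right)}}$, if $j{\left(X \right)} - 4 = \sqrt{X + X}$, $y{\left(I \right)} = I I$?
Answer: $\frac{11638}{67} - \frac{529 \sqrt{462}}{134} \approx 88.848$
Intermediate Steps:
$y{\left(I \right)} = I^{2}$
$h = \frac{21}{11}$ ($h = 2 + \frac{1}{-11} = 2 - \frac{1}{11} = \frac{21}{11} \approx 1.9091$)
$j{\left(X \right)} = 4 + \sqrt{2} \sqrt{X}$ ($j{\left(X \right)} = 4 + \sqrt{X + X} = 4 + \sqrt{2 X} = 4 + \sqrt{2} \sqrt{X}$)
$\frac{y{\left(23 \right)}}{j{\left(h \right)}} = \frac{23^{2}}{4 + \sqrt{2} \sqrt{\frac{21}{11}}} = \frac{529}{4 + \sqrt{2} \frac{\sqrt{231}}{11}} = \frac{529}{4 + \frac{\sqrt{462}}{11}}$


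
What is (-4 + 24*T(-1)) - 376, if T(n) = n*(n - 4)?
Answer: -260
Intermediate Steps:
T(n) = n*(-4 + n)
(-4 + 24*T(-1)) - 376 = (-4 + 24*(-(-4 - 1))) - 376 = (-4 + 24*(-1*(-5))) - 376 = (-4 + 24*5) - 376 = (-4 + 120) - 376 = 116 - 376 = -260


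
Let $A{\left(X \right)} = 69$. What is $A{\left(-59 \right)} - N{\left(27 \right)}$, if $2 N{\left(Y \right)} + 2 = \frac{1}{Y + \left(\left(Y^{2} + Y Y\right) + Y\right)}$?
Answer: $\frac{211679}{3024} \approx 70.0$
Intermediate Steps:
$N{\left(Y \right)} = -1 + \frac{1}{2 \left(2 Y + 2 Y^{2}\right)}$ ($N{\left(Y \right)} = -1 + \frac{1}{2 \left(Y + \left(\left(Y^{2} + Y Y\right) + Y\right)\right)} = -1 + \frac{1}{2 \left(Y + \left(\left(Y^{2} + Y^{2}\right) + Y\right)\right)} = -1 + \frac{1}{2 \left(Y + \left(2 Y^{2} + Y\right)\right)} = -1 + \frac{1}{2 \left(Y + \left(Y + 2 Y^{2}\right)\right)} = -1 + \frac{1}{2 \left(2 Y + 2 Y^{2}\right)}$)
$A{\left(-59 \right)} - N{\left(27 \right)} = 69 - \frac{\frac{1}{4} - 27 - 27^{2}}{27 \left(1 + 27\right)} = 69 - \frac{\frac{1}{4} - 27 - 729}{27 \cdot 28} = 69 - \frac{1}{27} \cdot \frac{1}{28} \left(\frac{1}{4} - 27 - 729\right) = 69 - \frac{1}{27} \cdot \frac{1}{28} \left(- \frac{3023}{4}\right) = 69 - - \frac{3023}{3024} = 69 + \frac{3023}{3024} = \frac{211679}{3024}$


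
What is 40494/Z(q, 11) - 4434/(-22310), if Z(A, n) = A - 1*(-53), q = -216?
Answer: -451349199/1818265 ≈ -248.23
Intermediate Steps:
Z(A, n) = 53 + A (Z(A, n) = A + 53 = 53 + A)
40494/Z(q, 11) - 4434/(-22310) = 40494/(53 - 216) - 4434/(-22310) = 40494/(-163) - 4434*(-1/22310) = 40494*(-1/163) + 2217/11155 = -40494/163 + 2217/11155 = -451349199/1818265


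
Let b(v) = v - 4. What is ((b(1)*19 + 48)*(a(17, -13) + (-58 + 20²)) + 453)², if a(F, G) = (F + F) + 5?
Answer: 8856576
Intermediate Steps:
a(F, G) = 5 + 2*F (a(F, G) = 2*F + 5 = 5 + 2*F)
b(v) = -4 + v
((b(1)*19 + 48)*(a(17, -13) + (-58 + 20²)) + 453)² = (((-4 + 1)*19 + 48)*((5 + 2*17) + (-58 + 20²)) + 453)² = ((-3*19 + 48)*((5 + 34) + (-58 + 400)) + 453)² = ((-57 + 48)*(39 + 342) + 453)² = (-9*381 + 453)² = (-3429 + 453)² = (-2976)² = 8856576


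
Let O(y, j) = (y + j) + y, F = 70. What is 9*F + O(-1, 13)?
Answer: 641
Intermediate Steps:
O(y, j) = j + 2*y (O(y, j) = (j + y) + y = j + 2*y)
9*F + O(-1, 13) = 9*70 + (13 + 2*(-1)) = 630 + (13 - 2) = 630 + 11 = 641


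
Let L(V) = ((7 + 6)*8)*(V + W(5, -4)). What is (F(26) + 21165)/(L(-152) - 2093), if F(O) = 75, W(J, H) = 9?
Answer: -472/377 ≈ -1.2520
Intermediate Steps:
L(V) = 936 + 104*V (L(V) = ((7 + 6)*8)*(V + 9) = (13*8)*(9 + V) = 104*(9 + V) = 936 + 104*V)
(F(26) + 21165)/(L(-152) - 2093) = (75 + 21165)/((936 + 104*(-152)) - 2093) = 21240/((936 - 15808) - 2093) = 21240/(-14872 - 2093) = 21240/(-16965) = 21240*(-1/16965) = -472/377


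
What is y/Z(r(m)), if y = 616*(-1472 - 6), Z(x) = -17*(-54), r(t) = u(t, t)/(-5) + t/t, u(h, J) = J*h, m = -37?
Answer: -455224/459 ≈ -991.77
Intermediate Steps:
r(t) = 1 - t²/5 (r(t) = (t*t)/(-5) + t/t = t²*(-⅕) + 1 = -t²/5 + 1 = 1 - t²/5)
Z(x) = 918
y = -910448 (y = 616*(-1478) = -910448)
y/Z(r(m)) = -910448/918 = -910448*1/918 = -455224/459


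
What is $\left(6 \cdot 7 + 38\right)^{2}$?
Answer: $6400$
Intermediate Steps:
$\left(6 \cdot 7 + 38\right)^{2} = \left(42 + 38\right)^{2} = 80^{2} = 6400$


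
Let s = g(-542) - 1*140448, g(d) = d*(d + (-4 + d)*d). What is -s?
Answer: 160241828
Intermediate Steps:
g(d) = d*(d + d*(-4 + d))
s = -160241828 (s = (-542)²*(-3 - 542) - 1*140448 = 293764*(-545) - 140448 = -160101380 - 140448 = -160241828)
-s = -1*(-160241828) = 160241828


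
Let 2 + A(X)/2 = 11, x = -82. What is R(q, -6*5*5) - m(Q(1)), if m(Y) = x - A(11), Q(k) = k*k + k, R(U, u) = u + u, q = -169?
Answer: -200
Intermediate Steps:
A(X) = 18 (A(X) = -4 + 2*11 = -4 + 22 = 18)
R(U, u) = 2*u
Q(k) = k + k² (Q(k) = k² + k = k + k²)
m(Y) = -100 (m(Y) = -82 - 1*18 = -82 - 18 = -100)
R(q, -6*5*5) - m(Q(1)) = 2*(-6*5*5) - 1*(-100) = 2*(-30*5) + 100 = 2*(-150) + 100 = -300 + 100 = -200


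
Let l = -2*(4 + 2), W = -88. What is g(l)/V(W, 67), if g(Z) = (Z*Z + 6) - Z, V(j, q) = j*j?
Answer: 81/3872 ≈ 0.020919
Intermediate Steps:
V(j, q) = j²
l = -12 (l = -2*6 = -12)
g(Z) = 6 + Z² - Z (g(Z) = (Z² + 6) - Z = (6 + Z²) - Z = 6 + Z² - Z)
g(l)/V(W, 67) = (6 + (-12)² - 1*(-12))/((-88)²) = (6 + 144 + 12)/7744 = 162*(1/7744) = 81/3872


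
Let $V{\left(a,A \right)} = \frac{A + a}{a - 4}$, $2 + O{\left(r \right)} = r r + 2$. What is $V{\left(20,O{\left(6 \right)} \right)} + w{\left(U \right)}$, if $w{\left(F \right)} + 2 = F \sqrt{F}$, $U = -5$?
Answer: $\frac{3}{2} - 5 i \sqrt{5} \approx 1.5 - 11.18 i$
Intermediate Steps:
$w{\left(F \right)} = -2 + F^{\frac{3}{2}}$ ($w{\left(F \right)} = -2 + F \sqrt{F} = -2 + F^{\frac{3}{2}}$)
$O{\left(r \right)} = r^{2}$ ($O{\left(r \right)} = -2 + \left(r r + 2\right) = -2 + \left(r^{2} + 2\right) = -2 + \left(2 + r^{2}\right) = r^{2}$)
$V{\left(a,A \right)} = \frac{A + a}{-4 + a}$
$V{\left(20,O{\left(6 \right)} \right)} + w{\left(U \right)} = \frac{6^{2} + 20}{-4 + 20} - \left(2 - \left(-5\right)^{\frac{3}{2}}\right) = \frac{36 + 20}{16} - \left(2 + 5 i \sqrt{5}\right) = \frac{1}{16} \cdot 56 - \left(2 + 5 i \sqrt{5}\right) = \frac{7}{2} - \left(2 + 5 i \sqrt{5}\right) = \frac{3}{2} - 5 i \sqrt{5}$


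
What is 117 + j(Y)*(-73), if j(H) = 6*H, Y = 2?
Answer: -759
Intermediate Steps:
117 + j(Y)*(-73) = 117 + (6*2)*(-73) = 117 + 12*(-73) = 117 - 876 = -759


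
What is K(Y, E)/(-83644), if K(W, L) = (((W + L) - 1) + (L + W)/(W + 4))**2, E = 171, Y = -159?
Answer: -2866249/2009547100 ≈ -0.0014263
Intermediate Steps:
K(W, L) = (-1 + L + W + (L + W)/(4 + W))**2 (K(W, L) = (((L + W) - 1) + (L + W)/(4 + W))**2 = ((-1 + L + W) + (L + W)/(4 + W))**2 = (-1 + L + W + (L + W)/(4 + W))**2)
K(Y, E)/(-83644) = ((-4 + (-159)**2 + 4*(-159) + 5*171 + 171*(-159))**2/(4 - 159)**2)/(-83644) = ((-4 + 25281 - 636 + 855 - 27189)**2/(-155)**2)*(-1/83644) = ((1/24025)*(-1693)**2)*(-1/83644) = ((1/24025)*2866249)*(-1/83644) = (2866249/24025)*(-1/83644) = -2866249/2009547100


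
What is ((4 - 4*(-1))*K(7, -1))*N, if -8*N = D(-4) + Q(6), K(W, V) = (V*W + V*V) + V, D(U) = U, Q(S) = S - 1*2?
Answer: 0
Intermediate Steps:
Q(S) = -2 + S (Q(S) = S - 2 = -2 + S)
K(W, V) = V + V² + V*W (K(W, V) = (V*W + V²) + V = (V² + V*W) + V = V + V² + V*W)
N = 0 (N = -(-4 + (-2 + 6))/8 = -(-4 + 4)/8 = -⅛*0 = 0)
((4 - 4*(-1))*K(7, -1))*N = ((4 - 4*(-1))*(-(1 - 1 + 7)))*0 = ((4 + 4)*(-1*7))*0 = (8*(-7))*0 = -56*0 = 0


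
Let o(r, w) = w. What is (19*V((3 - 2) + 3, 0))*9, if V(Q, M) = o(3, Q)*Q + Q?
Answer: 3420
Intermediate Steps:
V(Q, M) = Q + Q**2 (V(Q, M) = Q*Q + Q = Q**2 + Q = Q + Q**2)
(19*V((3 - 2) + 3, 0))*9 = (19*(((3 - 2) + 3)*(1 + ((3 - 2) + 3))))*9 = (19*((1 + 3)*(1 + (1 + 3))))*9 = (19*(4*(1 + 4)))*9 = (19*(4*5))*9 = (19*20)*9 = 380*9 = 3420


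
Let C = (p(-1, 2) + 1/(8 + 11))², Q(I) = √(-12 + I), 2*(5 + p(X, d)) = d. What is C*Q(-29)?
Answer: 5625*I*√41/361 ≈ 99.772*I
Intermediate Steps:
p(X, d) = -5 + d/2
C = 5625/361 (C = ((-5 + (½)*2) + 1/(8 + 11))² = ((-5 + 1) + 1/19)² = (-4 + 1/19)² = (-75/19)² = 5625/361 ≈ 15.582)
C*Q(-29) = 5625*√(-12 - 29)/361 = 5625*√(-41)/361 = 5625*(I*√41)/361 = 5625*I*√41/361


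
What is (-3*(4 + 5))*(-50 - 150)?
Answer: 5400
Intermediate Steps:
(-3*(4 + 5))*(-50 - 150) = -3*9*(-200) = -27*(-200) = 5400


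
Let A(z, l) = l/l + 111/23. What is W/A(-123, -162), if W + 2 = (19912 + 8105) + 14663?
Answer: 490797/67 ≈ 7325.3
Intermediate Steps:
A(z, l) = 134/23 (A(z, l) = 1 + 111*(1/23) = 1 + 111/23 = 134/23)
W = 42678 (W = -2 + ((19912 + 8105) + 14663) = -2 + (28017 + 14663) = -2 + 42680 = 42678)
W/A(-123, -162) = 42678/(134/23) = 42678*(23/134) = 490797/67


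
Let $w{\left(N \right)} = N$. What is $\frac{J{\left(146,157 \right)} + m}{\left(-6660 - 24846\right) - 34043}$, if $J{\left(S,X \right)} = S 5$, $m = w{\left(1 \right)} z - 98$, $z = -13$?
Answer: $- \frac{619}{65549} \approx -0.0094433$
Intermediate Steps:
$m = -111$ ($m = 1 \left(-13\right) - 98 = -13 - 98 = -111$)
$J{\left(S,X \right)} = 5 S$
$\frac{J{\left(146,157 \right)} + m}{\left(-6660 - 24846\right) - 34043} = \frac{5 \cdot 146 - 111}{\left(-6660 - 24846\right) - 34043} = \frac{730 - 111}{\left(-6660 - 24846\right) - 34043} = \frac{619}{-31506 - 34043} = \frac{619}{-65549} = 619 \left(- \frac{1}{65549}\right) = - \frac{619}{65549}$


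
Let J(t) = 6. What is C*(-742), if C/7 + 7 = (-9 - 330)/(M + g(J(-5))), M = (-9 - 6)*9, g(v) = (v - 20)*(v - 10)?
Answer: 1111516/79 ≈ 14070.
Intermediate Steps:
g(v) = (-20 + v)*(-10 + v)
M = -135 (M = -15*9 = -135)
C = -1498/79 (C = -49 + 7*((-9 - 330)/(-135 + (200 + 6**2 - 30*6))) = -49 + 7*(-339/(-135 + (200 + 36 - 180))) = -49 + 7*(-339/(-135 + 56)) = -49 + 7*(-339/(-79)) = -49 + 7*(-339*(-1/79)) = -49 + 7*(339/79) = -49 + 2373/79 = -1498/79 ≈ -18.962)
C*(-742) = -1498/79*(-742) = 1111516/79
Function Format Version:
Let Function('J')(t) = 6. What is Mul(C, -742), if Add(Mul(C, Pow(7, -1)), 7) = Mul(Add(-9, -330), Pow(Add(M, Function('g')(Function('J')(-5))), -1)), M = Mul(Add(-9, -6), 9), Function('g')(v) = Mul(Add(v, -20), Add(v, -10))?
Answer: Rational(1111516, 79) ≈ 14070.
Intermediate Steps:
Function('g')(v) = Mul(Add(-20, v), Add(-10, v))
M = -135 (M = Mul(-15, 9) = -135)
C = Rational(-1498, 79) (C = Add(-49, Mul(7, Mul(Add(-9, -330), Pow(Add(-135, Add(200, Pow(6, 2), Mul(-30, 6))), -1)))) = Add(-49, Mul(7, Mul(-339, Pow(Add(-135, Add(200, 36, -180)), -1)))) = Add(-49, Mul(7, Mul(-339, Pow(Add(-135, 56), -1)))) = Add(-49, Mul(7, Mul(-339, Pow(-79, -1)))) = Add(-49, Mul(7, Mul(-339, Rational(-1, 79)))) = Add(-49, Mul(7, Rational(339, 79))) = Add(-49, Rational(2373, 79)) = Rational(-1498, 79) ≈ -18.962)
Mul(C, -742) = Mul(Rational(-1498, 79), -742) = Rational(1111516, 79)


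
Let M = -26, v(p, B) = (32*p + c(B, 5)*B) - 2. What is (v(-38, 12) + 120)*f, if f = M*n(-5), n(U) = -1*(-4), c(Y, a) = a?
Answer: 107952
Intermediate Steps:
n(U) = 4
v(p, B) = -2 + 5*B + 32*p (v(p, B) = (32*p + 5*B) - 2 = (5*B + 32*p) - 2 = -2 + 5*B + 32*p)
f = -104 (f = -26*4 = -104)
(v(-38, 12) + 120)*f = ((-2 + 5*12 + 32*(-38)) + 120)*(-104) = ((-2 + 60 - 1216) + 120)*(-104) = (-1158 + 120)*(-104) = -1038*(-104) = 107952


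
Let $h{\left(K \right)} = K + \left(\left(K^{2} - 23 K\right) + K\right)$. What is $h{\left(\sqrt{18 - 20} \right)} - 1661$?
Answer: $-1663 - 21 i \sqrt{2} \approx -1663.0 - 29.698 i$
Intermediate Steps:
$h{\left(K \right)} = K^{2} - 21 K$ ($h{\left(K \right)} = K + \left(K^{2} - 22 K\right) = K^{2} - 21 K$)
$h{\left(\sqrt{18 - 20} \right)} - 1661 = \sqrt{18 - 20} \left(-21 + \sqrt{18 - 20}\right) - 1661 = \sqrt{-2} \left(-21 + \sqrt{-2}\right) - 1661 = i \sqrt{2} \left(-21 + i \sqrt{2}\right) - 1661 = -1661 + i \sqrt{2} \left(-21 + i \sqrt{2}\right)$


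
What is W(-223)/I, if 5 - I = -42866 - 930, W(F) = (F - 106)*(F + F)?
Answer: 146734/43801 ≈ 3.3500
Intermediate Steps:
W(F) = 2*F*(-106 + F) (W(F) = (-106 + F)*(2*F) = 2*F*(-106 + F))
I = 43801 (I = 5 - (-42866 - 930) = 5 - 1*(-43796) = 5 + 43796 = 43801)
W(-223)/I = (2*(-223)*(-106 - 223))/43801 = (2*(-223)*(-329))*(1/43801) = 146734*(1/43801) = 146734/43801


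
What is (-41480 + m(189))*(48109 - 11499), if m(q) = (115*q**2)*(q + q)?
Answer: 56846191777900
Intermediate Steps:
m(q) = 230*q**3 (m(q) = (115*q**2)*(2*q) = 230*q**3)
(-41480 + m(189))*(48109 - 11499) = (-41480 + 230*189**3)*(48109 - 11499) = (-41480 + 230*6751269)*36610 = (-41480 + 1552791870)*36610 = 1552750390*36610 = 56846191777900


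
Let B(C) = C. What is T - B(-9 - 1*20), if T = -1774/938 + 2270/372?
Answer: 2897119/87234 ≈ 33.211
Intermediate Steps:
T = 367333/87234 (T = -1774*1/938 + 2270*(1/372) = -887/469 + 1135/186 = 367333/87234 ≈ 4.2109)
T - B(-9 - 1*20) = 367333/87234 - (-9 - 1*20) = 367333/87234 - (-9 - 20) = 367333/87234 - 1*(-29) = 367333/87234 + 29 = 2897119/87234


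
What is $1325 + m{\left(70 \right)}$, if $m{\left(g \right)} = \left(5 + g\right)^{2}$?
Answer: $6950$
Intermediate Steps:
$1325 + m{\left(70 \right)} = 1325 + \left(5 + 70\right)^{2} = 1325 + 75^{2} = 1325 + 5625 = 6950$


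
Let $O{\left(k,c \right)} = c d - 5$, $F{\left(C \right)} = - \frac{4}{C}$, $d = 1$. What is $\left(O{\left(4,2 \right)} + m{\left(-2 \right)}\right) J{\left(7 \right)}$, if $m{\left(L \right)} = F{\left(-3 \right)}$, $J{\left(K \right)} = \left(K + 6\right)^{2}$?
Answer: $- \frac{845}{3} \approx -281.67$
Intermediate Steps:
$J{\left(K \right)} = \left(6 + K\right)^{2}$
$O{\left(k,c \right)} = -5 + c$ ($O{\left(k,c \right)} = c 1 - 5 = c - 5 = -5 + c$)
$m{\left(L \right)} = \frac{4}{3}$ ($m{\left(L \right)} = - \frac{4}{-3} = \left(-4\right) \left(- \frac{1}{3}\right) = \frac{4}{3}$)
$\left(O{\left(4,2 \right)} + m{\left(-2 \right)}\right) J{\left(7 \right)} = \left(\left(-5 + 2\right) + \frac{4}{3}\right) \left(6 + 7\right)^{2} = \left(-3 + \frac{4}{3}\right) 13^{2} = \left(- \frac{5}{3}\right) 169 = - \frac{845}{3}$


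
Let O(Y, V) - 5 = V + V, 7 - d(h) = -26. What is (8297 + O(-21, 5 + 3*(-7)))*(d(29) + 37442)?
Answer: 309918250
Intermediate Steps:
d(h) = 33 (d(h) = 7 - 1*(-26) = 7 + 26 = 33)
O(Y, V) = 5 + 2*V (O(Y, V) = 5 + (V + V) = 5 + 2*V)
(8297 + O(-21, 5 + 3*(-7)))*(d(29) + 37442) = (8297 + (5 + 2*(5 + 3*(-7))))*(33 + 37442) = (8297 + (5 + 2*(5 - 21)))*37475 = (8297 + (5 + 2*(-16)))*37475 = (8297 + (5 - 32))*37475 = (8297 - 27)*37475 = 8270*37475 = 309918250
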